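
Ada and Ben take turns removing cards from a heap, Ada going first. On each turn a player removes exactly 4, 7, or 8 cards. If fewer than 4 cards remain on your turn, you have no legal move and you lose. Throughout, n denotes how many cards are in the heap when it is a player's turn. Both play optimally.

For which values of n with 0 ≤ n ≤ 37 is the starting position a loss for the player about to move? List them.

0, 1, 2, 3, 12, 13, 14, 15, 24, 25, 26, 27, 36, 37

Label each position W (a win for the player to move) or L (a loss). A position with no legal move is L; any other position is W exactly when some move reaches an L, and L when every move reaches a W.
n=0: no move → L
n=1: no move → L
n=2: no move → L
n=3: no move → L
n=4: reaches L-position 0 → W
n=5: reaches L-position 1 → W
n=6: reaches L-position 2 → W
n=7: reaches L-position 3 → W
n=8: reaches L-position 1 → W
n=9: reaches L-position 2 → W
n=10: reaches L-position 3 → W
n=11: reaches L-position 3 → W
n=12: only reaches 8(W), 5(W), 4(W), all W → L
n=13: only reaches 9(W), 6(W), 5(W), all W → L
n=14: only reaches 10(W), 7(W), 6(W), all W → L
n=15: only reaches 11(W), 8(W), 7(W), all W → L
n=16: reaches L-position 12 → W
n=17: reaches L-position 13 → W
n=18: reaches L-position 14 → W
n=19: reaches L-position 15 → W
n=20: reaches L-position 13 → W
n=21: reaches L-position 14 → W
n=22: reaches L-position 15 → W
n=23: reaches L-position 15 → W
n=24: only reaches 20(W), 17(W), 16(W), all W → L
n=25: only reaches 21(W), 18(W), 17(W), all W → L
n=26: only reaches 22(W), 19(W), 18(W), all W → L
n=27: only reaches 23(W), 20(W), 19(W), all W → L
n=28: reaches L-position 24 → W
n=29: reaches L-position 25 → W
n=30: reaches L-position 26 → W
n=31: reaches L-position 27 → W
n=32: reaches L-position 25 → W
n=33: reaches L-position 26 → W
n=34: reaches L-position 27 → W
n=35: reaches L-position 27 → W
n=36: only reaches 32(W), 29(W), 28(W), all W → L
n=37: only reaches 33(W), 30(W), 29(W), all W → L
Reading off the rows marked L gives the requested list; there are 14 such values of n.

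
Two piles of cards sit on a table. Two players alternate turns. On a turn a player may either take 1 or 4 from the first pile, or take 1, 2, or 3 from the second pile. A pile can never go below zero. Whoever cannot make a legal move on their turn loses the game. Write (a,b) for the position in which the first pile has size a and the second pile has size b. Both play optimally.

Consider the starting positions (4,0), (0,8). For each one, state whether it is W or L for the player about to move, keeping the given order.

Work bottom-up. With no move the player to move loses. Otherwise the position is W if at least one move leads to an L position for the opponent, and L if every move leads to a W.
No move ever increases a pile, so every position that can arise here has a ≤ 4 and b ≤ 8; it is enough to label the cells with 0 ≤ a ≤ 4 and 0 ≤ b ≤ 8.
Every move lowers a or b (never raises either), so fill the grid row by row in increasing a, and left to right within a row: each cell's successors are then already labelled.
      b=0  b=1  b=2  b=3  b=4  b=5  b=6  b=7  b=8
a=0:    L    W    W    W    L    W    W    W    L
a=1:    W    L    W    W    W    L    W    W    W
a=2:    L    W    W    W    L    W    W    W    L
a=3:    W    L    W    W    W    L    W    W    W
a=4:    W    W    L    W    W    W    L    W    W
Cells with no legal move (terminal, hence L): (0,0).
The remaining L cells, each justified by listing all of its moves:
(0,4): →(0,3)(W), (0,2)(W), (0,1)(W) — all W, so L
(0,8): →(0,7)(W), (0,6)(W), (0,5)(W) — all W, so L
(1,1): →(0,1)(W), (1,0)(W) — all W, so L
(1,5): →(0,5)(W), (1,4)(W), (1,3)(W), (1,2)(W) — all W, so L
(2,0): →(1,0)(W) only, which is W, so L
(2,4): →(1,4)(W), (2,3)(W), (2,2)(W), (2,1)(W) — all W, so L
(2,8): →(1,8)(W), (2,7)(W), (2,6)(W), (2,5)(W) — all W, so L
(3,1): →(2,1)(W), (3,0)(W) — all W, so L
(3,5): →(2,5)(W), (3,4)(W), (3,3)(W), (3,2)(W) — all W, so L
(4,2): →(3,2)(W), (0,2)(W), (4,1)(W), (4,0)(W) — all W, so L
(4,6): →(3,6)(W), (0,6)(W), (4,5)(W), (4,4)(W), (4,3)(W) — all W, so L
Every other cell has at least one move into one of the L cells above, so it is W.
(4,0): the move to (0,0) reaches an L cell, so W
(0,8): one of the L cells justified above, so L

(4,0): W, (0,8): L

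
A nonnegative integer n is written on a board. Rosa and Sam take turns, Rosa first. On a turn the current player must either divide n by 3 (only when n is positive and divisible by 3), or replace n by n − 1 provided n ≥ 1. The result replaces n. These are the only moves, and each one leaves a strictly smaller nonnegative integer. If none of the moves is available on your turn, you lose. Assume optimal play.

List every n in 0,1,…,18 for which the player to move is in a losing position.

0, 2, 4, 7, 9, 11, 13, 15, 17

Classify positions by backward induction: terminal positions (no move available) are L. From any other position, the mover wins iff some move reaches an L.
n=0: no move → L
n=1: W (go to 0, an L position)
n=2: L (sole option 1(W) is W)
n=3: W (go to 2, an L position)
n=4: L (sole option 3(W) is W)
n=5: W (go to 4, an L position)
n=6: W (go to 2, an L position)
n=7: L (sole option 6(W) is W)
n=8: W (go to 7, an L position)
n=9: L (options 3(W), 8(W) are all W)
n=10: W (go to 9, an L position)
n=11: L (sole option 10(W) is W)
n=12: W (go to 4, an L position)
n=13: L (sole option 12(W) is W)
n=14: W (go to 13, an L position)
n=15: L (options 5(W), 14(W) are all W)
n=16: W (go to 15, an L position)
n=17: L (sole option 16(W) is W)
n=18: W (go to 17, an L position)
The losing starting values of n are exactly the entries labelled L in this table (9 of them).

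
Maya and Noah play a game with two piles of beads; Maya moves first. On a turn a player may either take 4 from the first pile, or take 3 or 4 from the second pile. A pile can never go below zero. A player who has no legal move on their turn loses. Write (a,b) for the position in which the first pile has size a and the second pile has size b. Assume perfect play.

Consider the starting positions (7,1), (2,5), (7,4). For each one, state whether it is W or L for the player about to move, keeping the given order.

Positions with no move are L. A position that does have a move is losing for the player to move precisely when every available move leads to a winning position for the opponent. Fill in the labels:
No move ever increases a pile, so every position that can arise here has a ≤ 7 and b ≤ 5; it is enough to label the cells with 0 ≤ a ≤ 7 and 0 ≤ b ≤ 5.
Every move lowers a or b (never raises either), so fill the grid row by row in increasing a, and left to right within a row: each cell's successors are then already labelled.
      b=0  b=1  b=2  b=3  b=4  b=5
a=0:    L    L    L    W    W    W
a=1:    L    L    L    W    W    W
a=2:    L    L    L    W    W    W
a=3:    L    L    L    W    W    W
a=4:    W    W    W    L    L    L
a=5:    W    W    W    L    L    L
a=6:    W    W    W    L    L    L
a=7:    W    W    W    L    L    L
Cells with no legal move (terminal, hence L): (0,0), (0,1), (0,2), (1,0), (1,1), (1,2), (2,0), (2,1), (2,2), (3,0), (3,1), (3,2).
The remaining L cells, each justified by listing all of its moves:
(4,3): →(0,3)(W), (4,0)(W) — all W, so L
(4,4): →(0,4)(W), (4,1)(W), (4,0)(W) — all W, so L
(4,5): →(0,5)(W), (4,2)(W), (4,1)(W) — all W, so L
(5,3): →(1,3)(W), (5,0)(W) — all W, so L
(5,4): →(1,4)(W), (5,1)(W), (5,0)(W) — all W, so L
(5,5): →(1,5)(W), (5,2)(W), (5,1)(W) — all W, so L
(6,3): →(2,3)(W), (6,0)(W) — all W, so L
(6,4): →(2,4)(W), (6,1)(W), (6,0)(W) — all W, so L
(6,5): →(2,5)(W), (6,2)(W), (6,1)(W) — all W, so L
(7,3): →(3,3)(W), (7,0)(W) — all W, so L
(7,4): →(3,4)(W), (7,1)(W), (7,0)(W) — all W, so L
(7,5): →(3,5)(W), (7,2)(W), (7,1)(W) — all W, so L
Every other cell has at least one move into one of the L cells above, so it is W.
(7,1): the move to (3,1) reaches an L cell, so W
(2,5): the move to (2,2) reaches an L cell, so W
(7,4): one of the L cells justified above, so L

(7,1): W, (2,5): W, (7,4): L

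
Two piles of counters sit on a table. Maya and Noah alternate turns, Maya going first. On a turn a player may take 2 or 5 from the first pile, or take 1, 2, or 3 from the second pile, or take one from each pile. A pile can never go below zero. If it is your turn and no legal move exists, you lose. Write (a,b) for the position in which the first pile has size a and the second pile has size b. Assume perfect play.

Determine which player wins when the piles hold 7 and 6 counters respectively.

Maya wins.

Compute win/loss labels from the base case upward. A position with no move is L. Any other position is W if it can reach an L in one move, else L.
No move ever increases a pile, so every position that can arise here has a ≤ 7 and b ≤ 6; it is enough to label the cells with 0 ≤ a ≤ 7 and 0 ≤ b ≤ 6.
Every move lowers a or b (never raises either), so fill the grid row by row in increasing a, and left to right within a row: each cell's successors are then already labelled.
      b=0  b=1  b=2  b=3  b=4  b=5  b=6
a=0:    L    W    W    W    L    W    W
a=1:    L    W    W    W    L    W    W
a=2:    W    W    L    W    W    W    L
a=3:    W    L    W    W    W    L    W
a=4:    L    W    W    W    L    W    W
a=5:    W    W    L    W    W    W    L
a=6:    W    L    W    W    W    L    W
a=7:    L    W    W    W    L    W    W
Cells with no legal move (terminal, hence L): (0,0), (1,0).
The remaining L cells, each justified by listing all of its moves:
(0,4): →(0,3)(W), (0,2)(W), (0,1)(W) — all W, so L
(1,4): →(1,3)(W), (1,2)(W), (1,1)(W), (0,3)(W) — all W, so L
(2,2): →(0,2)(W), (2,1)(W), (2,0)(W), (1,1)(W) — all W, so L
(2,6): →(0,6)(W), (2,5)(W), (2,4)(W), (2,3)(W), (1,5)(W) — all W, so L
(3,1): →(1,1)(W), (3,0)(W), (2,0)(W) — all W, so L
(3,5): →(1,5)(W), (3,4)(W), (3,3)(W), (3,2)(W), (2,4)(W) — all W, so L
(4,0): →(2,0)(W) only, which is W, so L
(4,4): →(2,4)(W), (4,3)(W), (4,2)(W), (4,1)(W), (3,3)(W) — all W, so L
(5,2): →(3,2)(W), (0,2)(W), (5,1)(W), (5,0)(W), (4,1)(W) — all W, so L
(5,6): →(3,6)(W), (0,6)(W), (5,5)(W), (5,4)(W), (5,3)(W), (4,5)(W) — all W, so L
(6,1): →(4,1)(W), (1,1)(W), (6,0)(W), (5,0)(W) — all W, so L
(6,5): →(4,5)(W), (1,5)(W), (6,4)(W), (6,3)(W), (6,2)(W), (5,4)(W) — all W, so L
(7,0): →(5,0)(W), (2,0)(W) — all W, so L
(7,4): →(5,4)(W), (2,4)(W), (7,3)(W), (7,2)(W), (7,1)(W), (6,3)(W) — all W, so L
Every other cell has at least one move into one of the L cells above, so it is W.
From (7,6) Maya can move to (5,6), reaching an L position.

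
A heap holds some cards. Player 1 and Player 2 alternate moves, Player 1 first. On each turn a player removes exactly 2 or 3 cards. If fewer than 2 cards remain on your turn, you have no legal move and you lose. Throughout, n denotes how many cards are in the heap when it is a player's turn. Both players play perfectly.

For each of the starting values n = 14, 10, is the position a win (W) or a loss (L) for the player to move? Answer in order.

Work bottom-up. With no move the player to move loses. Otherwise the position is W if at least one move leads to an L position for the opponent, and L if every move leads to a W.
n=0: no move → L
n=1: no move → L
n=2: can move to 0, which is L ⇒ W
n=3: can move to 1, which is L ⇒ W
n=4: can move to 1, which is L ⇒ W
n=5: moves to 3(W), 2(W); every one is W ⇒ L
n=6: moves to 4(W), 3(W); every one is W ⇒ L
n=7: can move to 5, which is L ⇒ W
n=8: can move to 6, which is L ⇒ W
n=9: can move to 6, which is L ⇒ W
n=10: moves to 8(W), 7(W); every one is W ⇒ L
n=11: moves to 9(W), 8(W); every one is W ⇒ L
n=12: can move to 10, which is L ⇒ W
n=13: can move to 11, which is L ⇒ W
n=14: can move to 11, which is L ⇒ W

14: W, 10: L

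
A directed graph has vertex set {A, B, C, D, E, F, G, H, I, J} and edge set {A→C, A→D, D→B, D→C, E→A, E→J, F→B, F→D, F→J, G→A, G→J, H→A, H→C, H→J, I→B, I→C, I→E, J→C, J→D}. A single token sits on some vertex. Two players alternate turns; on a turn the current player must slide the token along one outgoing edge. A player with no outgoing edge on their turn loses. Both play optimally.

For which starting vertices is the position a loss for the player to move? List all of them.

B, C, E, G

Positions with no move are L. A position that does have a move is losing for the player to move precisely when every available move leads to a winning position for the opponent. Fill in the labels:
Every edge goes from a vertex to one that appears earlier in the order B, C, D, A, J, E, H, I, G, F, so processing vertices in that order labels each vertex after all of its successors.
B: no outgoing edge → L
C: no outgoing edge → L
D: W (go to C, an L position)
A: W (go to C, an L position)
J: W (go to C, an L position)
E: L (options J(W), A(W) are all W)
H: W (go to C, an L position)
I: W (go to E, an L position)
G: L (options J(W), A(W) are all W)
F: W (go to B, an L position)
The losing starting vertices are exactly the entries labelled L in this table (4 of them).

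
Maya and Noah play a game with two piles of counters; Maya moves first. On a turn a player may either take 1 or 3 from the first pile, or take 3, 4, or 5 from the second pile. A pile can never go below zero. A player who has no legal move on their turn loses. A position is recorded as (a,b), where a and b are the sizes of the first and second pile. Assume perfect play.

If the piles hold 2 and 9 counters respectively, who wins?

Noah wins.

Use the standard recursion: the mover loses at a terminal position; elsewhere, the mover wins exactly when some move hands the opponent an L position.
No move ever increases a pile, so every position that can arise here has a ≤ 2 and b ≤ 9; it is enough to label the cells with 0 ≤ a ≤ 2 and 0 ≤ b ≤ 9.
Every move lowers a or b (never raises either), so fill the grid row by row in increasing a, and left to right within a row: each cell's successors are then already labelled.
      b=0  b=1  b=2  b=3  b=4  b=5  b=6  b=7  b=8  b=9
a=0:    L    L    L    W    W    W    W    W    L    L
a=1:    W    W    W    L    L    L    W    W    W    W
a=2:    L    L    L    W    W    W    W    W    L    L
Cells with no legal move (terminal, hence L): (0,0), (0,1), (0,2).
The remaining L cells, each justified by listing all of its moves:
(0,8): only reaches (0,5)(W), (0,4)(W), (0,3)(W), all W → L
(0,9): only reaches (0,6)(W), (0,5)(W), (0,4)(W), all W → L
(1,3): only reaches (0,3)(W), (1,0)(W), all W → L
(1,4): only reaches (0,4)(W), (1,1)(W), (1,0)(W), all W → L
(1,5): only reaches (0,5)(W), (1,2)(W), (1,1)(W), (1,0)(W), all W → L
(2,0): only reaches (1,0)(W), which is W → L
(2,1): only reaches (1,1)(W), which is W → L
(2,2): only reaches (1,2)(W), which is W → L
(2,8): only reaches (1,8)(W), (2,5)(W), (2,4)(W), (2,3)(W), all W → L
(2,9): only reaches (1,9)(W), (2,6)(W), (2,5)(W), (2,4)(W), all W → L
Every other cell has at least one move into one of the L cells above, so it is W.
The starting position (2,9) is L: whatever Maya does, the opponent receives a W position.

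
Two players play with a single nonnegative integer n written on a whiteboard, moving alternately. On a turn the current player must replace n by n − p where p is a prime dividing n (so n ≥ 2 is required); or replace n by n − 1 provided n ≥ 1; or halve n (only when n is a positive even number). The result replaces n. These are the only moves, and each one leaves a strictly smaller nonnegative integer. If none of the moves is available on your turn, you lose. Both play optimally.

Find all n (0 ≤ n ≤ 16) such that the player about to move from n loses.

Work bottom-up. With no move the player to move loses. Otherwise the position is W if at least one move leads to an L position for the opponent, and L if every move leads to a W.
n=0: no move → L
n=1: →0(L), so W
n=2: →0(L), so W
n=3: →0(L), so W
n=4: →2(W), 3(W) — all W, so L
n=5: →0(L), so W
n=6: →4(L), so W
n=7: →0(L), so W
n=8: →4(L), so W
n=9: →6(W), 8(W) — all W, so L
n=10: →9(L), so W
n=11: →0(L), so W
n=12: →9(L), so W
n=13: →0(L), so W
n=14: →7(W), 12(W), 13(W) — all W, so L
n=15: →14(L), so W
n=16: →14(L), so W
Reading off the rows marked L gives the requested list; there are 4 such values of n.

0, 4, 9, 14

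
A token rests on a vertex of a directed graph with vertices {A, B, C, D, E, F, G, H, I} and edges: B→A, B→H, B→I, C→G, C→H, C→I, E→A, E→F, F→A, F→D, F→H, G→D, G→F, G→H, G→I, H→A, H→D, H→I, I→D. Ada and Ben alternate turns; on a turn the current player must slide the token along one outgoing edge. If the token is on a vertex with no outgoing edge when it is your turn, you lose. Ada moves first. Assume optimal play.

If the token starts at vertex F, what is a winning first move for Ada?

Positions with no move are L. A position that does have a move is losing for the player to move precisely when every available move leads to a winning position for the opponent. Fill in the labels:
Every edge goes from a vertex to one that appears earlier in the order A, D, I, H, B, F, G, E, C, so processing vertices in that order labels each vertex after all of its successors.
A: no outgoing edge → L
D: no outgoing edge → L
I: →D(L), so W
H: →D(L), so W
B: →A(L), so W
F: →D(L), so W
G: →D(L), so W
E: →A(L), so W
C: →G(W), H(W), I(W) — all W, so L
From F, the L positions reachable in one move are: D, A. Any move reaching one of these is winning.

Move to D.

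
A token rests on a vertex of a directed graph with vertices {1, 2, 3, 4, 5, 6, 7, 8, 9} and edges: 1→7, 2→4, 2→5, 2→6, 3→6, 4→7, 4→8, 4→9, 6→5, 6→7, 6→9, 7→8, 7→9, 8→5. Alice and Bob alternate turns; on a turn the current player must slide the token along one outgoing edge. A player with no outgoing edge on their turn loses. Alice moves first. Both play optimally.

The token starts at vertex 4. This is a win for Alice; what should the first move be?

Move to 9.

Build the W/L table. Terminal = L. A non-terminal position is W if it has a move to some L; otherwise it is L.
Every edge goes from a vertex to one that appears earlier in the order 5, 9, 8, 7, 6, 4, 2, 3, 1, so processing vertices in that order labels each vertex after all of its successors.
5: no outgoing edge → L
9: no outgoing edge → L
8: W (go to 5, an L position)
7: W (go to 9, an L position)
6: W (go to 9, an L position)
4: W (go to 9, an L position)
2: W (go to 5, an L position)
3: L (sole option 6(W) is W)
1: L (sole option 7(W) is W)
From 4, the L positions reachable in one move are: 9.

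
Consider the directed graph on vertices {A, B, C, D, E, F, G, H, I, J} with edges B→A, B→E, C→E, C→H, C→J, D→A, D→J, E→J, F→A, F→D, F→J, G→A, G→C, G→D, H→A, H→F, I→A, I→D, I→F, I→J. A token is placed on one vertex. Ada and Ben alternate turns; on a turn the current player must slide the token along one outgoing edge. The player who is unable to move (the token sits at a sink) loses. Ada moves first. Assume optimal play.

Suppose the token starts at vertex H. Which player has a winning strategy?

Compute win/loss labels from the base case upward. A position with no move is L. Any other position is W if it can reach an L in one move, else L.
Every edge goes from a vertex to one that appears earlier in the order J, A, D, F, I, E, H, C, G, B, so processing vertices in that order labels each vertex after all of its successors.
J: no outgoing edge → L
A: no outgoing edge → L
D: →A(L), so W
F: →A(L), so W
I: →A(L), so W
E: →J(L), so W
H: →A(L), so W
C: →J(L), so W
G: →A(L), so W
B: →A(L), so W
The starting position H is W: Ada should move to A, handing over an L position.

Ada wins.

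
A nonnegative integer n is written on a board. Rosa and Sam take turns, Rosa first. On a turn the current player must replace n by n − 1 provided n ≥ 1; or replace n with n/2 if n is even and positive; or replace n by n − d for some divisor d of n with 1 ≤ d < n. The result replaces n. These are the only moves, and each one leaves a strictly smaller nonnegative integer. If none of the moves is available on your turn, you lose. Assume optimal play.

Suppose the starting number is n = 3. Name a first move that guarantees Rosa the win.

Work bottom-up. With no move the player to move loses. Otherwise the position is W if at least one move leads to an L position for the opponent, and L if every move leads to a W.
n=0: no move → L
n=1: reaches L-position 0 → W
n=2: only reaches 1(W), which is W → L
n=3: reaches L-position 2 → W
From 3, the L positions reachable in one move are: 2.

Move to 2.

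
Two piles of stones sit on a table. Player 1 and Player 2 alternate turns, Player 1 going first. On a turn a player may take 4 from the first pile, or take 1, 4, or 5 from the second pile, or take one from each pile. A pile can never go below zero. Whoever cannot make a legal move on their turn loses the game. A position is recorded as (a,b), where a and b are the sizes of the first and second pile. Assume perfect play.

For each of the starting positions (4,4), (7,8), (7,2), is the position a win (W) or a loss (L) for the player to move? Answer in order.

Classify positions by backward induction: terminal positions (no move available) are L. From any other position, the mover wins iff some move reaches an L.
No move ever increases a pile, so every position that can arise here has a ≤ 7 and b ≤ 8; it is enough to label the cells with 0 ≤ a ≤ 7 and 0 ≤ b ≤ 8.
Every move lowers a or b (never raises either), so fill the grid row by row in increasing a, and left to right within a row: each cell's successors are then already labelled.
      b=0  b=1  b=2  b=3  b=4  b=5  b=6  b=7  b=8
a=0:    L    W    L    W    W    W    W    W    L
a=1:    L    W    L    W    W    W    W    W    L
a=2:    L    W    L    W    W    W    W    W    L
a=3:    L    W    L    W    W    W    W    W    L
a=4:    W    W    W    W    L    W    L    W    W
a=5:    W    L    W    L    W    W    W    W    W
a=6:    W    L    W    L    W    W    W    W    W
a=7:    W    L    W    L    W    W    W    W    W
Cells with no legal move (terminal, hence L): (0,0), (1,0), (2,0), (3,0).
The remaining L cells, each justified by listing all of its moves:
(0,2): the only move is to (0,1)(W), a W ⇒ L
(0,8): moves to (0,7)(W), (0,4)(W), (0,3)(W); every one is W ⇒ L
(1,2): moves to (1,1)(W), (0,1)(W); every one is W ⇒ L
(1,8): moves to (1,7)(W), (1,4)(W), (1,3)(W), (0,7)(W); every one is W ⇒ L
(2,2): moves to (2,1)(W), (1,1)(W); every one is W ⇒ L
(2,8): moves to (2,7)(W), (2,4)(W), (2,3)(W), (1,7)(W); every one is W ⇒ L
(3,2): moves to (3,1)(W), (2,1)(W); every one is W ⇒ L
(3,8): moves to (3,7)(W), (3,4)(W), (3,3)(W), (2,7)(W); every one is W ⇒ L
(4,4): moves to (0,4)(W), (4,3)(W), (4,0)(W), (3,3)(W); every one is W ⇒ L
(4,6): moves to (0,6)(W), (4,5)(W), (4,2)(W), (4,1)(W), (3,5)(W); every one is W ⇒ L
(5,1): moves to (1,1)(W), (5,0)(W), (4,0)(W); every one is W ⇒ L
(5,3): moves to (1,3)(W), (5,2)(W), (4,2)(W); every one is W ⇒ L
(6,1): moves to (2,1)(W), (6,0)(W), (5,0)(W); every one is W ⇒ L
(6,3): moves to (2,3)(W), (6,2)(W), (5,2)(W); every one is W ⇒ L
(7,1): moves to (3,1)(W), (7,0)(W), (6,0)(W); every one is W ⇒ L
(7,3): moves to (3,3)(W), (7,2)(W), (6,2)(W); every one is W ⇒ L
Every other cell has at least one move into one of the L cells above, so it is W.
(4,4): one of the L cells justified above, so L
(7,8): the move to (3,8) reaches an L cell, so W
(7,2): the move to (3,2) reaches an L cell, so W

(4,4): L, (7,8): W, (7,2): W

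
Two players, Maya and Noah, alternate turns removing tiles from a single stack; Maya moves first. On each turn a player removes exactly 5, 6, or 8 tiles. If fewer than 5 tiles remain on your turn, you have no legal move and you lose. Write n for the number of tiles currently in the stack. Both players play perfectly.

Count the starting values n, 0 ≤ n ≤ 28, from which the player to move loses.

13

Use the standard recursion: the mover loses at a terminal position; elsewhere, the mover wins exactly when some move hands the opponent an L position.
n=0: no move → L
n=1: no move → L
n=2: no move → L
n=3: no move → L
n=4: no move → L
n=5: can move to 0, which is L ⇒ W
n=6: can move to 1, which is L ⇒ W
n=7: can move to 2, which is L ⇒ W
n=8: can move to 3, which is L ⇒ W
n=9: can move to 4, which is L ⇒ W
n=10: can move to 4, which is L ⇒ W
n=11: can move to 3, which is L ⇒ W
n=12: can move to 4, which is L ⇒ W
n=13: moves to 8(W), 7(W), 5(W); every one is W ⇒ L
n=14: moves to 9(W), 8(W), 6(W); every one is W ⇒ L
n=15: moves to 10(W), 9(W), 7(W); every one is W ⇒ L
n=16: moves to 11(W), 10(W), 8(W); every one is W ⇒ L
n=17: moves to 12(W), 11(W), 9(W); every one is W ⇒ L
n=18: can move to 13, which is L ⇒ W
n=19: can move to 14, which is L ⇒ W
n=20: can move to 15, which is L ⇒ W
n=21: can move to 16, which is L ⇒ W
n=22: can move to 17, which is L ⇒ W
n=23: can move to 17, which is L ⇒ W
n=24: can move to 16, which is L ⇒ W
n=25: can move to 17, which is L ⇒ W
n=26: moves to 21(W), 20(W), 18(W); every one is W ⇒ L
n=27: moves to 22(W), 21(W), 19(W); every one is W ⇒ L
n=28: moves to 23(W), 22(W), 20(W); every one is W ⇒ L
L entries with 0 ≤ n ≤ 28: n = 0, 1, 2, 3, 4, 13, 14, 15, 16, 17, 26, 27, 28; that makes 13.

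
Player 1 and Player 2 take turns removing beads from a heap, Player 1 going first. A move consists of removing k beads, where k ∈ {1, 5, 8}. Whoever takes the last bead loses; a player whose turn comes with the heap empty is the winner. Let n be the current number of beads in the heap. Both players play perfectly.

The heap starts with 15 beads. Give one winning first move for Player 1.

Remove 1, leaving 14.

Use the standard recursion: the mover wins at a terminal position; elsewhere, the mover wins exactly when some move hands the opponent an L position.
n=0: no move; the opponent has just taken the last bead and therefore loses → W
n=1: the only move is to 0(W), a W ⇒ L
n=2: can move to 1, which is L ⇒ W
n=3: the only move is to 2(W), a W ⇒ L
n=4: can move to 3, which is L ⇒ W
n=5: moves to 4(W), 0(W); every one is W ⇒ L
n=6: can move to 5, which is L ⇒ W
n=7: moves to 6(W), 2(W); every one is W ⇒ L
n=8: can move to 7, which is L ⇒ W
n=9: can move to 1, which is L ⇒ W
n=10: can move to 5, which is L ⇒ W
n=11: can move to 3, which is L ⇒ W
n=12: can move to 7, which is L ⇒ W
n=13: can move to 5, which is L ⇒ W
n=14: moves to 13(W), 9(W), 6(W); every one is W ⇒ L
n=15: can move to 14, which is L ⇒ W
From 15, the L positions reachable in one move are: 14, 7. Any move reaching one of these is winning.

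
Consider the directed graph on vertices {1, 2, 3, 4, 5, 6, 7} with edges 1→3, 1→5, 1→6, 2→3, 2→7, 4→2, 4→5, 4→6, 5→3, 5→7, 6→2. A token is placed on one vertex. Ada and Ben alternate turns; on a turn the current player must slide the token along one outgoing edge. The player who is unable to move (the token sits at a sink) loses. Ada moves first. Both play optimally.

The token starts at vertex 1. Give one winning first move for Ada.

Classify positions by backward induction: terminal positions (no move available) are L. From any other position, the mover wins iff some move reaches an L.
Every edge goes from a vertex to one that appears earlier in the order 3, 7, 2, 6, 5, 1, 4, so processing vertices in that order labels each vertex after all of its successors.
3: no outgoing edge → L
7: no outgoing edge → L
2: can move to 7, which is L ⇒ W
6: the only move is to 2(W), a W ⇒ L
5: can move to 7, which is L ⇒ W
1: can move to 6, which is L ⇒ W
4: can move to 6, which is L ⇒ W
From 1, the L positions reachable in one move are: 6, 3. Any move reaching one of these is winning.

Move to 6.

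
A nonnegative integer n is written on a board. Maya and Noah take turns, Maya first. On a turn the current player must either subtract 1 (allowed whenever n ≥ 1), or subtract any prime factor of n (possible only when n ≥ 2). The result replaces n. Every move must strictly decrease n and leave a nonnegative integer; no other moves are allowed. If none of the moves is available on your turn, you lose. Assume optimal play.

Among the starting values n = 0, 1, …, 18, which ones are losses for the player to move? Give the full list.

0, 4, 8, 12, 16

Use the standard recursion: the mover loses at a terminal position; elsewhere, the mover wins exactly when some move hands the opponent an L position.
n=0: no move → L
n=1: →0(L), so W
n=2: →0(L), so W
n=3: →0(L), so W
n=4: →2(W), 3(W) — all W, so L
n=5: →0(L), so W
n=6: →4(L), so W
n=7: →0(L), so W
n=8: →6(W), 7(W) — all W, so L
n=9: →8(L), so W
n=10: →8(L), so W
n=11: →0(L), so W
n=12: →9(W), 10(W), 11(W) — all W, so L
n=13: →0(L), so W
n=14: →12(L), so W
n=15: →12(L), so W
n=16: →14(W), 15(W) — all W, so L
n=17: →0(L), so W
n=18: →16(L), so W
Reading off the rows marked L gives the requested list; there are 5 such values of n.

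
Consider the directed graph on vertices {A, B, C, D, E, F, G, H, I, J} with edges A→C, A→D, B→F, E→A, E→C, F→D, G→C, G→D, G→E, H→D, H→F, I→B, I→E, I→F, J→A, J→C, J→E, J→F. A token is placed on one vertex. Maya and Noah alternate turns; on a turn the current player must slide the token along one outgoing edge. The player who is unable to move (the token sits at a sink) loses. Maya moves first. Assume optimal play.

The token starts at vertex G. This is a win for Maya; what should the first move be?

Work bottom-up. With no move the player to move loses. Otherwise the position is W if at least one move leads to an L position for the opponent, and L if every move leads to a W.
Every edge goes from a vertex to one that appears earlier in the order C, D, A, E, F, B, J, I, G, H, so processing vertices in that order labels each vertex after all of its successors.
C: no outgoing edge → L
D: no outgoing edge → L
A: reaches L-position D → W
E: reaches L-position C → W
F: reaches L-position D → W
B: only reaches F(W), which is W → L
J: reaches L-position C → W
I: reaches L-position B → W
G: reaches L-position D → W
H: reaches L-position D → W
From G, the L positions reachable in one move are: D, C. Any move reaching one of these is winning.

Move to D.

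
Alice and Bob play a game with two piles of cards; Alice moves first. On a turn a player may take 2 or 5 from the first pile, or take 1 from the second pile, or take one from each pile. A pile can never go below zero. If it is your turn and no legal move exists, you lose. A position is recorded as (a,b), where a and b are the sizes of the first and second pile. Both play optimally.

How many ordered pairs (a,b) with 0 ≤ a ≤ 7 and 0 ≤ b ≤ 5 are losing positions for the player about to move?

16

Build the W/L table. Terminal = L. A non-terminal position is W if it has a move to some L; otherwise it is L.
Every move lowers a or b (never raises either), so fill the grid row by row in increasing a, and left to right within a row: each cell's successors are then already labelled.
      b=0  b=1  b=2  b=3  b=4  b=5
a=0:    L    W    L    W    L    W
a=1:    L    W    L    W    L    W
a=2:    W    W    W    W    W    W
a=3:    W    L    W    L    W    L
a=4:    L    W    W    L    W    L
a=5:    W    W    W    W    W    W
a=6:    W    L    W    W    W    W
a=7:    L    W    W    L    W    L
Cells with no legal move (terminal, hence L): (0,0), (1,0).
The remaining L cells, each justified by listing all of its moves:
(0,2): →(0,1)(W) only, which is W, so L
(0,4): →(0,3)(W) only, which is W, so L
(1,2): →(1,1)(W), (0,1)(W) — all W, so L
(1,4): →(1,3)(W), (0,3)(W) — all W, so L
(3,1): →(1,1)(W), (3,0)(W), (2,0)(W) — all W, so L
(3,3): →(1,3)(W), (3,2)(W), (2,2)(W) — all W, so L
(3,5): →(1,5)(W), (3,4)(W), (2,4)(W) — all W, so L
(4,0): →(2,0)(W) only, which is W, so L
(4,3): →(2,3)(W), (4,2)(W), (3,2)(W) — all W, so L
(4,5): →(2,5)(W), (4,4)(W), (3,4)(W) — all W, so L
(6,1): →(4,1)(W), (1,1)(W), (6,0)(W), (5,0)(W) — all W, so L
(7,0): →(5,0)(W), (2,0)(W) — all W, so L
(7,3): →(5,3)(W), (2,3)(W), (7,2)(W), (6,2)(W) — all W, so L
(7,5): →(5,5)(W), (2,5)(W), (7,4)(W), (6,4)(W) — all W, so L
Every other cell has at least one move into one of the L cells above, so it is W.
L cells per row: a=0: 3, a=1: 3, a=2: 0, a=3: 3, a=4: 3, a=5: 0, a=6: 1, a=7: 3; total 16.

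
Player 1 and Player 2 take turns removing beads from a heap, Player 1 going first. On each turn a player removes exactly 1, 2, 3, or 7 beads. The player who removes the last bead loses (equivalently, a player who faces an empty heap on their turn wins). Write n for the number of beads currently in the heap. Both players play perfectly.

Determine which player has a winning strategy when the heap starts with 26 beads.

Player 1 wins.

Use the standard recursion: the mover wins at a terminal position; elsewhere, the mover wins exactly when some move hands the opponent an L position.
n=0: no move; the opponent has just taken the last bead and therefore loses → W
n=1: only reaches 0(W), which is W → L
n=2: reaches L-position 1 → W
n=3: reaches L-position 1 → W
n=4: reaches L-position 1 → W
n=5: only reaches 4(W), 3(W), 2(W), all W → L
n=6: reaches L-position 5 → W
n=7: reaches L-position 5 → W
n=8: reaches L-position 5 → W
n=9: only reaches 8(W), 7(W), 6(W), 2(W), all W → L
n=10: reaches L-position 9 → W
n=11: reaches L-position 9 → W
n=12: reaches L-position 9 → W
n=13: only reaches 12(W), 11(W), 10(W), 6(W), all W → L
n=14: reaches L-position 13 → W
n=15: reaches L-position 13 → W
n=16: reaches L-position 13 → W
n=17: only reaches 16(W), 15(W), 14(W), 10(W), all W → L
n=18: reaches L-position 17 → W
n=19: reaches L-position 17 → W
n=20: reaches L-position 17 → W
n=21: only reaches 20(W), 19(W), 18(W), 14(W), all W → L
n=22: reaches L-position 21 → W
n=23: reaches L-position 21 → W
n=24: reaches L-position 21 → W
n=25: only reaches 24(W), 23(W), 22(W), 18(W), all W → L
n=26: reaches L-position 25 → W
The starting position 26 is W: Player 1 should remove 1, leaving 25, handing over an L position.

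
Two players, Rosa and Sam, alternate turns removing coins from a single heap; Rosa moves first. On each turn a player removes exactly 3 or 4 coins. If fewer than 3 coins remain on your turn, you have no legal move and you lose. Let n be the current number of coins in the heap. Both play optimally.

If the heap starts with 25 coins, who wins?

Rosa wins.

Classify positions by backward induction: terminal positions (no move available) are L. From any other position, the mover wins iff some move reaches an L.
n=0: no move → L
n=1: no move → L
n=2: no move → L
n=3: →0(L), so W
n=4: →1(L), so W
n=5: →2(L), so W
n=6: →2(L), so W
n=7: →4(W), 3(W) — all W, so L
n=8: →5(W), 4(W) — all W, so L
n=9: →6(W), 5(W) — all W, so L
n=10: →7(L), so W
n=11: →8(L), so W
n=12: →9(L), so W
n=13: →9(L), so W
n=14: →11(W), 10(W) — all W, so L
n=15: →12(W), 11(W) — all W, so L
n=16: →13(W), 12(W) — all W, so L
n=17: →14(L), so W
n=18: →15(L), so W
n=19: →16(L), so W
n=20: →16(L), so W
n=21: →18(W), 17(W) — all W, so L
n=22: →19(W), 18(W) — all W, so L
n=23: →20(W), 19(W) — all W, so L
n=24: →21(L), so W
n=25: →22(L), so W
From 25 Rosa can remove 3, leaving 22, reaching an L position.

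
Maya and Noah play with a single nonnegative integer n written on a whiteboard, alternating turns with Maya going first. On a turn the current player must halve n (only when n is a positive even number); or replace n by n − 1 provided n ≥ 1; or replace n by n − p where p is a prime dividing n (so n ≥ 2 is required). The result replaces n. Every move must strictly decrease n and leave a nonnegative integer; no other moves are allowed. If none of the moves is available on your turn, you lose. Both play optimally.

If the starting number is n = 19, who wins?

Classify positions by backward induction: terminal positions (no move available) are L. From any other position, the mover wins iff some move reaches an L.
n=0: no move → L
n=1: →0(L), so W
n=2: →0(L), so W
n=3: →0(L), so W
n=4: →2(W), 3(W) — all W, so L
n=5: →0(L), so W
n=6: →4(L), so W
n=7: →0(L), so W
n=8: →4(L), so W
n=9: →6(W), 8(W) — all W, so L
n=10: →9(L), so W
n=11: →0(L), so W
n=12: →9(L), so W
n=13: →0(L), so W
n=14: →7(W), 12(W), 13(W) — all W, so L
n=15: →14(L), so W
n=16: →14(L), so W
n=17: →0(L), so W
n=18: →9(L), so W
n=19: →0(L), so W
The starting position 19 is W: Maya should move to 0, handing over an L position.

Maya wins.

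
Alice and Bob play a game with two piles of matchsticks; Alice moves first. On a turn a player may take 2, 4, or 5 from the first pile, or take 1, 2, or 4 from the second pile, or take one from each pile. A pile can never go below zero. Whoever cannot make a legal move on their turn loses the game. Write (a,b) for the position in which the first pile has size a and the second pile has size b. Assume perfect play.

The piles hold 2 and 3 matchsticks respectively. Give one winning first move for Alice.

Use the standard recursion: the mover loses at a terminal position; elsewhere, the mover wins exactly when some move hands the opponent an L position.
No move ever increases a pile, so every position that can arise here has a ≤ 2 and b ≤ 3; it is enough to label the cells with 0 ≤ a ≤ 2 and 0 ≤ b ≤ 3.
Every move lowers a or b (never raises either), so fill the grid row by row in increasing a, and left to right within a row: each cell's successors are then already labelled.
      b=0  b=1  b=2  b=3
a=0:    L    W    W    L
a=1:    L    W    W    L
a=2:    W    W    L    W
Cells with no legal move (terminal, hence L): (0,0), (1,0).
The remaining L cells, each justified by listing all of its moves:
(0,3): L (options (0,2)(W), (0,1)(W) are all W)
(1,3): L (options (1,2)(W), (1,1)(W), (0,2)(W) are all W)
(2,2): L (options (0,2)(W), (2,1)(W), (2,0)(W), (1,1)(W) are all W)
Every other cell has at least one move into one of the L cells above, so it is W.
From (2,3), the L positions reachable in one move are: (0,3), (2,2). Any move reaching one of these is winning.

Move to (0,3).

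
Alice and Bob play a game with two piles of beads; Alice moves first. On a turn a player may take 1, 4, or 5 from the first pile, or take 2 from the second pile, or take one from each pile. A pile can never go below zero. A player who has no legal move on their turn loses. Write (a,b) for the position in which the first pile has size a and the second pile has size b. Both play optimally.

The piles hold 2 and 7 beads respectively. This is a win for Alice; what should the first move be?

Compute win/loss labels from the base case upward. A position with no move is L. Any other position is W if it can reach an L in one move, else L.
No move ever increases a pile, so every position that can arise here has a ≤ 2 and b ≤ 7; it is enough to label the cells with 0 ≤ a ≤ 2 and 0 ≤ b ≤ 7.
Every move lowers a or b (never raises either), so fill the grid row by row in increasing a, and left to right within a row: each cell's successors are then already labelled.
      b=0  b=1  b=2  b=3  b=4  b=5  b=6  b=7
a=0:    L    L    W    W    L    L    W    W
a=1:    W    W    W    L    W    W    W    L
a=2:    L    L    W    W    W    L    L    W
Cells with no legal move (terminal, hence L): (0,0), (0,1).
The remaining L cells, each justified by listing all of its moves:
(0,4): only reaches (0,2)(W), which is W → L
(0,5): only reaches (0,3)(W), which is W → L
(1,3): only reaches (0,3)(W), (1,1)(W), (0,2)(W), all W → L
(1,7): only reaches (0,7)(W), (1,5)(W), (0,6)(W), all W → L
(2,0): only reaches (1,0)(W), which is W → L
(2,1): only reaches (1,1)(W), (1,0)(W), all W → L
(2,5): only reaches (1,5)(W), (2,3)(W), (1,4)(W), all W → L
(2,6): only reaches (1,6)(W), (2,4)(W), (1,5)(W), all W → L
Every other cell has at least one move into one of the L cells above, so it is W.
From (2,7), the L positions reachable in one move are: (1,7), (2,5). Any move reaching one of these is winning.

Move to (1,7).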